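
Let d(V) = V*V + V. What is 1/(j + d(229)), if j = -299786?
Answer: -1/247116 ≈ -4.0467e-6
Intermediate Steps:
d(V) = V + V**2 (d(V) = V**2 + V = V + V**2)
1/(j + d(229)) = 1/(-299786 + 229*(1 + 229)) = 1/(-299786 + 229*230) = 1/(-299786 + 52670) = 1/(-247116) = -1/247116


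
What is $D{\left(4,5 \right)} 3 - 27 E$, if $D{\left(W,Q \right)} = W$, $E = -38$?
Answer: $1038$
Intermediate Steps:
$D{\left(4,5 \right)} 3 - 27 E = 4 \cdot 3 - -1026 = 12 + 1026 = 1038$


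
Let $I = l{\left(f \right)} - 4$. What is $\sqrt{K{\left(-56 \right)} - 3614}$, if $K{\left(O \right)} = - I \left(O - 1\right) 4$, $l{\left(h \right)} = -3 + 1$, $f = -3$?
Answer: $i \sqrt{4982} \approx 70.583 i$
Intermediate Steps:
$l{\left(h \right)} = -2$
$I = -6$ ($I = -2 - 4 = -6$)
$K{\left(O \right)} = -24 + 24 O$ ($K{\left(O \right)} = \left(-1\right) \left(-6\right) \left(O - 1\right) 4 = 6 \left(-1 + O\right) 4 = 6 \left(-4 + 4 O\right) = -24 + 24 O$)
$\sqrt{K{\left(-56 \right)} - 3614} = \sqrt{\left(-24 + 24 \left(-56\right)\right) - 3614} = \sqrt{\left(-24 - 1344\right) - 3614} = \sqrt{-1368 - 3614} = \sqrt{-4982} = i \sqrt{4982}$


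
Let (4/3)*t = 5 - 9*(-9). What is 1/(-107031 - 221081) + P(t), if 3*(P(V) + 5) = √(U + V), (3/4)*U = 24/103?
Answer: -1640561/328112 + 13*√16274/618 ≈ -2.3165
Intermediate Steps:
U = 32/103 (U = 4*(24/103)/3 = 4*(24*(1/103))/3 = (4/3)*(24/103) = 32/103 ≈ 0.31068)
t = 129/2 (t = 3*(5 - 9*(-9))/4 = 3*(5 + 81)/4 = (¾)*86 = 129/2 ≈ 64.500)
P(V) = -5 + √(32/103 + V)/3
1/(-107031 - 221081) + P(t) = 1/(-107031 - 221081) + (-5 + √(3296 + 10609*(129/2))/309) = 1/(-328112) + (-5 + √(3296 + 1368561/2)/309) = -1/328112 + (-5 + √(1375153/2)/309) = -1/328112 + (-5 + (13*√16274/2)/309) = -1/328112 + (-5 + 13*√16274/618) = -1640561/328112 + 13*√16274/618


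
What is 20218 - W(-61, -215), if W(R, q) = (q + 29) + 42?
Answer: 20362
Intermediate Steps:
W(R, q) = 71 + q (W(R, q) = (29 + q) + 42 = 71 + q)
20218 - W(-61, -215) = 20218 - (71 - 215) = 20218 - 1*(-144) = 20218 + 144 = 20362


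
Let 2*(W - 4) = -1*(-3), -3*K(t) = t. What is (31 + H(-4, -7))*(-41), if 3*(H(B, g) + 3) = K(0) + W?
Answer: -7339/6 ≈ -1223.2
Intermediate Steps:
K(t) = -t/3
W = 11/2 (W = 4 + (-1*(-3))/2 = 4 + (1/2)*3 = 4 + 3/2 = 11/2 ≈ 5.5000)
H(B, g) = -7/6 (H(B, g) = -3 + (-1/3*0 + 11/2)/3 = -3 + (0 + 11/2)/3 = -3 + (1/3)*(11/2) = -3 + 11/6 = -7/6)
(31 + H(-4, -7))*(-41) = (31 - 7/6)*(-41) = (179/6)*(-41) = -7339/6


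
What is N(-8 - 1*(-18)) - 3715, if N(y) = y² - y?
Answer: -3625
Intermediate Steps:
N(-8 - 1*(-18)) - 3715 = (-8 - 1*(-18))*(-1 + (-8 - 1*(-18))) - 3715 = (-8 + 18)*(-1 + (-8 + 18)) - 3715 = 10*(-1 + 10) - 3715 = 10*9 - 3715 = 90 - 3715 = -3625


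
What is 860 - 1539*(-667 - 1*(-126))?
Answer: 833459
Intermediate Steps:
860 - 1539*(-667 - 1*(-126)) = 860 - 1539*(-667 + 126) = 860 - 1539*(-541) = 860 + 832599 = 833459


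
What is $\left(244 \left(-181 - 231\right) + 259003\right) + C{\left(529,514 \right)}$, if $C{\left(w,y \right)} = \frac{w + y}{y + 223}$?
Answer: $\frac{116797118}{737} \approx 1.5848 \cdot 10^{5}$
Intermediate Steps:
$C{\left(w,y \right)} = \frac{w + y}{223 + y}$
$\left(244 \left(-181 - 231\right) + 259003\right) + C{\left(529,514 \right)} = \left(244 \left(-181 - 231\right) + 259003\right) + \frac{529 + 514}{223 + 514} = \left(244 \left(-412\right) + 259003\right) + \frac{1}{737} \cdot 1043 = \left(-100528 + 259003\right) + \frac{1}{737} \cdot 1043 = 158475 + \frac{1043}{737} = \frac{116797118}{737}$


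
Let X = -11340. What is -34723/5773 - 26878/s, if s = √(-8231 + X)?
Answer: -34723/5773 + 26878*I*√19571/19571 ≈ -6.0147 + 192.13*I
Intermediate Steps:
s = I*√19571 (s = √(-8231 - 11340) = √(-19571) = I*√19571 ≈ 139.9*I)
-34723/5773 - 26878/s = -34723/5773 - 26878*(-I*√19571/19571) = -34723*1/5773 - (-26878)*I*√19571/19571 = -34723/5773 + 26878*I*√19571/19571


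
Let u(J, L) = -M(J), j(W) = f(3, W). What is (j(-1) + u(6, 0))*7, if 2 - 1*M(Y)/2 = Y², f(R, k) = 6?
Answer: 518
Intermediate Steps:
j(W) = 6
M(Y) = 4 - 2*Y²
u(J, L) = -4 + 2*J² (u(J, L) = -(4 - 2*J²) = -4 + 2*J²)
(j(-1) + u(6, 0))*7 = (6 + (-4 + 2*6²))*7 = (6 + (-4 + 2*36))*7 = (6 + (-4 + 72))*7 = (6 + 68)*7 = 74*7 = 518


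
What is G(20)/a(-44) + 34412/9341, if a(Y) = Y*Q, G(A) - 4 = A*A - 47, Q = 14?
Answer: 2551865/822008 ≈ 3.1044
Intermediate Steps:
G(A) = -43 + A**2 (G(A) = 4 + (A*A - 47) = 4 + (A**2 - 47) = 4 + (-47 + A**2) = -43 + A**2)
a(Y) = 14*Y (a(Y) = Y*14 = 14*Y)
G(20)/a(-44) + 34412/9341 = (-43 + 20**2)/((14*(-44))) + 34412/9341 = (-43 + 400)/(-616) + 34412*(1/9341) = 357*(-1/616) + 34412/9341 = -51/88 + 34412/9341 = 2551865/822008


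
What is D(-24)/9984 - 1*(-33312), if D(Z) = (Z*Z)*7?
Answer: 1732245/52 ≈ 33312.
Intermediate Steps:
D(Z) = 7*Z² (D(Z) = Z²*7 = 7*Z²)
D(-24)/9984 - 1*(-33312) = (7*(-24)²)/9984 - 1*(-33312) = (7*576)*(1/9984) + 33312 = 4032*(1/9984) + 33312 = 21/52 + 33312 = 1732245/52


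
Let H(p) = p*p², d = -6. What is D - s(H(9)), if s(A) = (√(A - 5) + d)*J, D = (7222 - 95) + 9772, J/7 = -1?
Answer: 16857 + 14*√181 ≈ 17045.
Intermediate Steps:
J = -7 (J = 7*(-1) = -7)
H(p) = p³
D = 16899 (D = 7127 + 9772 = 16899)
s(A) = 42 - 7*√(-5 + A) (s(A) = (√(A - 5) - 6)*(-7) = (√(-5 + A) - 6)*(-7) = (-6 + √(-5 + A))*(-7) = 42 - 7*√(-5 + A))
D - s(H(9)) = 16899 - (42 - 7*√(-5 + 9³)) = 16899 - (42 - 7*√(-5 + 729)) = 16899 - (42 - 14*√181) = 16899 + (-42 + 14*√181) = 16857 + 14*√181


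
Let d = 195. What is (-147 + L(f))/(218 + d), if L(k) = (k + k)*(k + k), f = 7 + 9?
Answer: 877/413 ≈ 2.1235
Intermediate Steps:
f = 16
L(k) = 4*k**2 (L(k) = (2*k)*(2*k) = 4*k**2)
(-147 + L(f))/(218 + d) = (-147 + 4*16**2)/(218 + 195) = (-147 + 4*256)/413 = (-147 + 1024)*(1/413) = 877*(1/413) = 877/413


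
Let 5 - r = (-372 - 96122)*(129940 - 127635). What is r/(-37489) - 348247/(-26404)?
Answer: -5859687262917/989859556 ≈ -5919.7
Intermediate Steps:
r = 222418675 (r = 5 - (-372 - 96122)*(129940 - 127635) = 5 - (-96494)*2305 = 5 - 1*(-222418670) = 5 + 222418670 = 222418675)
r/(-37489) - 348247/(-26404) = 222418675/(-37489) - 348247/(-26404) = 222418675*(-1/37489) - 348247*(-1/26404) = -222418675/37489 + 348247/26404 = -5859687262917/989859556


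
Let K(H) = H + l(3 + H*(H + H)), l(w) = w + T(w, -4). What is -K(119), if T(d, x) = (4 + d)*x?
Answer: 84872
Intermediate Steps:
T(d, x) = x*(4 + d)
l(w) = -16 - 3*w (l(w) = w - 4*(4 + w) = w + (-16 - 4*w) = -16 - 3*w)
K(H) = -25 + H - 6*H**2 (K(H) = H + (-16 - 3*(3 + H*(H + H))) = H + (-16 - 3*(3 + H*(2*H))) = H + (-16 - 3*(3 + 2*H**2)) = H + (-16 + (-9 - 6*H**2)) = H + (-25 - 6*H**2) = -25 + H - 6*H**2)
-K(119) = -(-25 + 119 - 6*119**2) = -(-25 + 119 - 6*14161) = -(-25 + 119 - 84966) = -1*(-84872) = 84872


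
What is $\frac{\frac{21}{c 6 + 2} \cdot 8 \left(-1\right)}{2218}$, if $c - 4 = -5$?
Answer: $\frac{21}{1109} \approx 0.018936$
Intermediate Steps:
$c = -1$ ($c = 4 - 5 = -1$)
$\frac{\frac{21}{c 6 + 2} \cdot 8 \left(-1\right)}{2218} = \frac{\frac{21}{\left(-1\right) 6 + 2} \cdot 8 \left(-1\right)}{2218} = \frac{21}{-6 + 2} \cdot 8 \left(-1\right) \frac{1}{2218} = \frac{21}{-4} \cdot 8 \left(-1\right) \frac{1}{2218} = 21 \left(- \frac{1}{4}\right) 8 \left(-1\right) \frac{1}{2218} = \left(- \frac{21}{4}\right) 8 \left(-1\right) \frac{1}{2218} = \left(-42\right) \left(-1\right) \frac{1}{2218} = 42 \cdot \frac{1}{2218} = \frac{21}{1109}$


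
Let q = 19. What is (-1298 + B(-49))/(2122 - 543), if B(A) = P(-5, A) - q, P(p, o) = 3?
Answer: -1314/1579 ≈ -0.83217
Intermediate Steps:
B(A) = -16 (B(A) = 3 - 1*19 = 3 - 19 = -16)
(-1298 + B(-49))/(2122 - 543) = (-1298 - 16)/(2122 - 543) = -1314/1579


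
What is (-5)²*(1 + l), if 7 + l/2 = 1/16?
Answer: -2575/8 ≈ -321.88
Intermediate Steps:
l = -111/8 (l = -14 + 2/16 = -14 + 2*(1/16) = -14 + ⅛ = -111/8 ≈ -13.875)
(-5)²*(1 + l) = (-5)²*(1 - 111/8) = 25*(-103/8) = -2575/8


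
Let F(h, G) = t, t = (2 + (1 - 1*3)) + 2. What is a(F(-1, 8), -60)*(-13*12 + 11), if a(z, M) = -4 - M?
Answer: -8120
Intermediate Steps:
t = 2 (t = (2 + (1 - 3)) + 2 = (2 - 2) + 2 = 0 + 2 = 2)
F(h, G) = 2
a(F(-1, 8), -60)*(-13*12 + 11) = (-4 - 1*(-60))*(-13*12 + 11) = (-4 + 60)*(-156 + 11) = 56*(-145) = -8120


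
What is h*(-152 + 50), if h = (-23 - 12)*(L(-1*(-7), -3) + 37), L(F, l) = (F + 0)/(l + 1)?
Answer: 119595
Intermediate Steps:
L(F, l) = F/(1 + l)
h = -2345/2 (h = (-23 - 12)*((-1*(-7))/(1 - 3) + 37) = -35*(7/(-2) + 37) = -35*(7*(-1/2) + 37) = -35*(-7/2 + 37) = -35*67/2 = -2345/2 ≈ -1172.5)
h*(-152 + 50) = -2345*(-152 + 50)/2 = -2345/2*(-102) = 119595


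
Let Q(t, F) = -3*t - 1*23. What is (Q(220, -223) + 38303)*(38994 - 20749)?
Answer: 686376900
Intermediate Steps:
Q(t, F) = -23 - 3*t (Q(t, F) = -3*t - 23 = -23 - 3*t)
(Q(220, -223) + 38303)*(38994 - 20749) = ((-23 - 3*220) + 38303)*(38994 - 20749) = ((-23 - 660) + 38303)*18245 = (-683 + 38303)*18245 = 37620*18245 = 686376900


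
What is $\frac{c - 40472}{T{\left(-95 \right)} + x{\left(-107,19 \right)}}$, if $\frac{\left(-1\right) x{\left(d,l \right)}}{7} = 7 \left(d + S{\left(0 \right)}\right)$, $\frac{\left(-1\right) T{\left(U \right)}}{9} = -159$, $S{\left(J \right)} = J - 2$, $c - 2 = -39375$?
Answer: $- \frac{79845}{6772} \approx -11.79$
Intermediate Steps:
$c = -39373$ ($c = 2 - 39375 = -39373$)
$S{\left(J \right)} = -2 + J$ ($S{\left(J \right)} = J - 2 = -2 + J$)
$T{\left(U \right)} = 1431$ ($T{\left(U \right)} = \left(-9\right) \left(-159\right) = 1431$)
$x{\left(d,l \right)} = 98 - 49 d$ ($x{\left(d,l \right)} = - 7 \cdot 7 \left(d + \left(-2 + 0\right)\right) = - 7 \cdot 7 \left(d - 2\right) = - 7 \cdot 7 \left(-2 + d\right) = - 7 \left(-14 + 7 d\right) = 98 - 49 d$)
$\frac{c - 40472}{T{\left(-95 \right)} + x{\left(-107,19 \right)}} = \frac{-39373 - 40472}{1431 + \left(98 - -5243\right)} = - \frac{79845}{1431 + \left(98 + 5243\right)} = - \frac{79845}{1431 + 5341} = - \frac{79845}{6772}$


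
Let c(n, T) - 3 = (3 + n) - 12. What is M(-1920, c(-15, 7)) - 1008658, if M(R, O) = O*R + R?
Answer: -970258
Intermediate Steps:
c(n, T) = -6 + n (c(n, T) = 3 + ((3 + n) - 12) = 3 + (-9 + n) = -6 + n)
M(R, O) = R + O*R
M(-1920, c(-15, 7)) - 1008658 = -1920*(1 + (-6 - 15)) - 1008658 = -1920*(1 - 21) - 1008658 = -1920*(-20) - 1008658 = 38400 - 1008658 = -970258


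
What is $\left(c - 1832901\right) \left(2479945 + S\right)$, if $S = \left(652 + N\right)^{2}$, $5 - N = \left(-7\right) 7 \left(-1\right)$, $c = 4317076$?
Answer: $7078927437575$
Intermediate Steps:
$N = -44$ ($N = 5 - \left(-7\right) 7 \left(-1\right) = 5 - \left(-49\right) \left(-1\right) = 5 - 49 = -44$)
$S = 369664$ ($S = \left(652 - 44\right)^{2} = 608^{2} = 369664$)
$\left(c - 1832901\right) \left(2479945 + S\right) = \left(4317076 - 1832901\right) \left(2479945 + 369664\right) = 2484175 \cdot 2849609 = 7078927437575$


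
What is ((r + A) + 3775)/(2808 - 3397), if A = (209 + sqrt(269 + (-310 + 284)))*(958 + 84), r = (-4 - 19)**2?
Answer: -222082/589 - 9378*sqrt(3)/589 ≈ -404.63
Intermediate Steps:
r = 529 (r = (-23)**2 = 529)
A = 217778 + 9378*sqrt(3) (A = (209 + sqrt(269 - 26))*1042 = (209 + sqrt(243))*1042 = (209 + 9*sqrt(3))*1042 = 217778 + 9378*sqrt(3) ≈ 2.3402e+5)
((r + A) + 3775)/(2808 - 3397) = ((529 + (217778 + 9378*sqrt(3))) + 3775)/(2808 - 3397) = ((218307 + 9378*sqrt(3)) + 3775)/(-589) = (222082 + 9378*sqrt(3))*(-1/589) = -222082/589 - 9378*sqrt(3)/589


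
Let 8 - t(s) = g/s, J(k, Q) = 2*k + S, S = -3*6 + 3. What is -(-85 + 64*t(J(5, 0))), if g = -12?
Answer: -1367/5 ≈ -273.40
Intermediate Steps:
S = -15 (S = -18 + 3 = -15)
J(k, Q) = -15 + 2*k (J(k, Q) = 2*k - 15 = -15 + 2*k)
t(s) = 8 + 12/s (t(s) = 8 - (-12)/s = 8 + 12/s)
-(-85 + 64*t(J(5, 0))) = -(-85 + 64*(8 + 12/(-15 + 2*5))) = -(-85 + 64*(8 + 12/(-15 + 10))) = -(-85 + 64*(8 + 12/(-5))) = -(-85 + 64*(8 + 12*(-⅕))) = -(-85 + 64*(8 - 12/5)) = -(-85 + 64*(28/5)) = -(-85 + 1792/5) = -1*1367/5 = -1367/5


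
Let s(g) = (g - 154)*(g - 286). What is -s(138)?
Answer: -2368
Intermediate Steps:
s(g) = (-286 + g)*(-154 + g) (s(g) = (-154 + g)*(-286 + g) = (-286 + g)*(-154 + g))
-s(138) = -(44044 + 138**2 - 440*138) = -(44044 + 19044 - 60720) = -1*2368 = -2368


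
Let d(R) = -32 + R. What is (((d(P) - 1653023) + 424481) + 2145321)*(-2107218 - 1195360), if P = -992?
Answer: -3024352316390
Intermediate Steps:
(((d(P) - 1653023) + 424481) + 2145321)*(-2107218 - 1195360) = ((((-32 - 992) - 1653023) + 424481) + 2145321)*(-2107218 - 1195360) = (((-1024 - 1653023) + 424481) + 2145321)*(-3302578) = ((-1654047 + 424481) + 2145321)*(-3302578) = (-1229566 + 2145321)*(-3302578) = 915755*(-3302578) = -3024352316390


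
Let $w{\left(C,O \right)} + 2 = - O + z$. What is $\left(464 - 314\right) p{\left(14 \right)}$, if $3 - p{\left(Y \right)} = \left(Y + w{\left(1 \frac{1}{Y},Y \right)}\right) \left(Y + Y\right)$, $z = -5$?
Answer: $29850$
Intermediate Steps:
$w{\left(C,O \right)} = -7 - O$ ($w{\left(C,O \right)} = -2 - \left(5 + O\right) = -7 - O$)
$p{\left(Y \right)} = 3 + 14 Y$ ($p{\left(Y \right)} = 3 - \left(Y - \left(7 + Y\right)\right) \left(Y + Y\right) = 3 - - 7 \cdot 2 Y = 3 - - 14 Y = 3 + 14 Y$)
$\left(464 - 314\right) p{\left(14 \right)} = \left(464 - 314\right) \left(3 + 14 \cdot 14\right) = 150 \left(3 + 196\right) = 150 \cdot 199 = 29850$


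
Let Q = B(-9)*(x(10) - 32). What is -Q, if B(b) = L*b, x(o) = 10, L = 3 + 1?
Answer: -792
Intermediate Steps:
L = 4
B(b) = 4*b
Q = 792 (Q = (4*(-9))*(10 - 32) = -36*(-22) = 792)
-Q = -1*792 = -792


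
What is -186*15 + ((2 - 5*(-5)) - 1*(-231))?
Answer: -2532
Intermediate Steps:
-186*15 + ((2 - 5*(-5)) - 1*(-231)) = -2790 + ((2 + 25) + 231) = -2790 + (27 + 231) = -2790 + 258 = -2532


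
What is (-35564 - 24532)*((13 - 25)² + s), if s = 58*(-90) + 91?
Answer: 299578560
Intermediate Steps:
s = -5129 (s = -5220 + 91 = -5129)
(-35564 - 24532)*((13 - 25)² + s) = (-35564 - 24532)*((13 - 25)² - 5129) = -60096*((-12)² - 5129) = -60096*(144 - 5129) = -60096*(-4985) = 299578560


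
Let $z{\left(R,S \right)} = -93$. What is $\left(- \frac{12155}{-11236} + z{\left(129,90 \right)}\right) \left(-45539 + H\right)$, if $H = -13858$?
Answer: $\frac{61344805821}{11236} \approx 5.4597 \cdot 10^{6}$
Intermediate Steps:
$\left(- \frac{12155}{-11236} + z{\left(129,90 \right)}\right) \left(-45539 + H\right) = \left(- \frac{12155}{-11236} - 93\right) \left(-45539 - 13858\right) = \left(\left(-12155\right) \left(- \frac{1}{11236}\right) - 93\right) \left(-59397\right) = \left(\frac{12155}{11236} - 93\right) \left(-59397\right) = \left(- \frac{1032793}{11236}\right) \left(-59397\right) = \frac{61344805821}{11236}$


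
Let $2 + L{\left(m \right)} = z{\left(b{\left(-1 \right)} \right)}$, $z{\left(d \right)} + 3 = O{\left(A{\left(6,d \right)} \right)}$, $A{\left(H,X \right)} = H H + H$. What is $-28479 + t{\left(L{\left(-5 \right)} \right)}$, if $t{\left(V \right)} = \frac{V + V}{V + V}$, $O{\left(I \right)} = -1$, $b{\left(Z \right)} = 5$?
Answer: $-28478$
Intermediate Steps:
$A{\left(H,X \right)} = H + H^{2}$ ($A{\left(H,X \right)} = H^{2} + H = H + H^{2}$)
$z{\left(d \right)} = -4$ ($z{\left(d \right)} = -3 - 1 = -4$)
$L{\left(m \right)} = -6$ ($L{\left(m \right)} = -2 - 4 = -6$)
$t{\left(V \right)} = 1$ ($t{\left(V \right)} = \frac{2 V}{2 V} = 2 V \frac{1}{2 V} = 1$)
$-28479 + t{\left(L{\left(-5 \right)} \right)} = -28479 + 1 = -28478$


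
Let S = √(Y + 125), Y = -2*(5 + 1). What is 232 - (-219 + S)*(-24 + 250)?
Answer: 49726 - 226*√113 ≈ 47324.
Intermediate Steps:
Y = -12 (Y = -2*6 = -12)
S = √113 (S = √(-12 + 125) = √113 ≈ 10.630)
232 - (-219 + S)*(-24 + 250) = 232 - (-219 + √113)*(-24 + 250) = 232 - (-219 + √113)*226 = 232 - (-49494 + 226*√113) = 232 + (49494 - 226*√113) = 49726 - 226*√113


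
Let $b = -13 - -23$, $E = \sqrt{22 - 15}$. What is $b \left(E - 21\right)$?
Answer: $-210 + 10 \sqrt{7} \approx -183.54$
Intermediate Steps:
$E = \sqrt{7} \approx 2.6458$
$b = 10$ ($b = -13 + 23 = 10$)
$b \left(E - 21\right) = 10 \left(\sqrt{7} - 21\right) = 10 \left(-21 + \sqrt{7}\right) = -210 + 10 \sqrt{7}$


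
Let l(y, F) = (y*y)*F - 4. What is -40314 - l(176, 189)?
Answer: -5894774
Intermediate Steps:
l(y, F) = -4 + F*y² (l(y, F) = y²*F - 4 = F*y² - 4 = -4 + F*y²)
-40314 - l(176, 189) = -40314 - (-4 + 189*176²) = -40314 - (-4 + 189*30976) = -40314 - (-4 + 5854464) = -40314 - 1*5854460 = -40314 - 5854460 = -5894774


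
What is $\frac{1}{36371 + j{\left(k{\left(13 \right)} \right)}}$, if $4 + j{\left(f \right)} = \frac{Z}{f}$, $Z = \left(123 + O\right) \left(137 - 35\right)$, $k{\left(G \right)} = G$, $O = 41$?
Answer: $\frac{13}{489499} \approx 2.6558 \cdot 10^{-5}$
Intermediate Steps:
$Z = 16728$ ($Z = \left(123 + 41\right) \left(137 - 35\right) = 164 \cdot 102 = 16728$)
$j{\left(f \right)} = -4 + \frac{16728}{f}$
$\frac{1}{36371 + j{\left(k{\left(13 \right)} \right)}} = \frac{1}{36371 - \left(4 - \frac{16728}{13}\right)} = \frac{1}{36371 + \left(-4 + 16728 \cdot \frac{1}{13}\right)} = \frac{1}{36371 + \left(-4 + \frac{16728}{13}\right)} = \frac{1}{36371 + \frac{16676}{13}} = \frac{1}{\frac{489499}{13}} = \frac{13}{489499}$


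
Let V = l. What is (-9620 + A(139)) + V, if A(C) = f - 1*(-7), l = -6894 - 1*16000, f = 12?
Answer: -32495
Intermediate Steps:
l = -22894 (l = -6894 - 16000 = -22894)
V = -22894
A(C) = 19 (A(C) = 12 - 1*(-7) = 12 + 7 = 19)
(-9620 + A(139)) + V = (-9620 + 19) - 22894 = -9601 - 22894 = -32495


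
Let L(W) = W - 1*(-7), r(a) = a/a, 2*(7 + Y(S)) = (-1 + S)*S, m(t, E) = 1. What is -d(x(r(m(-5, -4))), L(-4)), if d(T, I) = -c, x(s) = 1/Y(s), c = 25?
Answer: 25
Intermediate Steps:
Y(S) = -7 + S*(-1 + S)/2 (Y(S) = -7 + ((-1 + S)*S)/2 = -7 + (S*(-1 + S))/2 = -7 + S*(-1 + S)/2)
r(a) = 1
x(s) = 1/(-7 + s²/2 - s/2)
L(W) = 7 + W (L(W) = W + 7 = 7 + W)
d(T, I) = -25 (d(T, I) = -1*25 = -25)
-d(x(r(m(-5, -4))), L(-4)) = -1*(-25) = 25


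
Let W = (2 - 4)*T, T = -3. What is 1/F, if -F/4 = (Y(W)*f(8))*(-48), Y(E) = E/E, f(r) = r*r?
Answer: 1/12288 ≈ 8.1380e-5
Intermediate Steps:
f(r) = r²
W = 6 (W = (2 - 4)*(-3) = -2*(-3) = 6)
Y(E) = 1
F = 12288 (F = -4*1*8²*(-48) = -4*1*64*(-48) = -256*(-48) = -4*(-3072) = 12288)
1/F = 1/12288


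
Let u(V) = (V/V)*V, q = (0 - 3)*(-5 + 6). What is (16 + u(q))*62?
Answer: 806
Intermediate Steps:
q = -3 (q = -3*1 = -3)
u(V) = V (u(V) = 1*V = V)
(16 + u(q))*62 = (16 - 3)*62 = 13*62 = 806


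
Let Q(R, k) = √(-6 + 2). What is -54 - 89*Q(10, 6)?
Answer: -54 - 178*I ≈ -54.0 - 178.0*I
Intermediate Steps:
Q(R, k) = 2*I (Q(R, k) = √(-4) = 2*I)
-54 - 89*Q(10, 6) = -54 - 178*I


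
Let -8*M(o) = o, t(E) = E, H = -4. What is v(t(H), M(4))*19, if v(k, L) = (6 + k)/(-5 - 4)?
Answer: -38/9 ≈ -4.2222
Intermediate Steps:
M(o) = -o/8
v(k, L) = -2/3 - k/9 (v(k, L) = (6 + k)/(-9) = (6 + k)*(-1/9) = -2/3 - k/9)
v(t(H), M(4))*19 = (-2/3 - 1/9*(-4))*19 = (-2/3 + 4/9)*19 = -2/9*19 = -38/9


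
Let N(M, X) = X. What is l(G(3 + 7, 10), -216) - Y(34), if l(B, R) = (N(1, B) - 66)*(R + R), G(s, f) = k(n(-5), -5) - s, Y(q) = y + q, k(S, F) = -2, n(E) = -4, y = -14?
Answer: 33676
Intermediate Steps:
Y(q) = -14 + q
G(s, f) = -2 - s
l(B, R) = 2*R*(-66 + B) (l(B, R) = (B - 66)*(R + R) = (-66 + B)*(2*R) = 2*R*(-66 + B))
l(G(3 + 7, 10), -216) - Y(34) = 2*(-216)*(-66 + (-2 - (3 + 7))) - (-14 + 34) = 2*(-216)*(-66 + (-2 - 1*10)) - 1*20 = 2*(-216)*(-66 + (-2 - 10)) - 20 = 2*(-216)*(-66 - 12) - 20 = 2*(-216)*(-78) - 20 = 33696 - 20 = 33676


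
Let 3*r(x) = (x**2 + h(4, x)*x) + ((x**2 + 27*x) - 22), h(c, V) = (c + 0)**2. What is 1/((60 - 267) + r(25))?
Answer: 3/1682 ≈ 0.0017836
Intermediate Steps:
h(c, V) = c**2
r(x) = -22/3 + 2*x**2/3 + 43*x/3 (r(x) = ((x**2 + 4**2*x) + ((x**2 + 27*x) - 22))/3 = ((x**2 + 16*x) + (-22 + x**2 + 27*x))/3 = (-22 + 2*x**2 + 43*x)/3 = -22/3 + 2*x**2/3 + 43*x/3)
1/((60 - 267) + r(25)) = 1/((60 - 267) + (-22/3 + (2/3)*25**2 + (43/3)*25)) = 1/(-207 + (-22/3 + (2/3)*625 + 1075/3)) = 1/(-207 + (-22/3 + 1250/3 + 1075/3)) = 1/(-207 + 2303/3) = 1/(1682/3) = 3/1682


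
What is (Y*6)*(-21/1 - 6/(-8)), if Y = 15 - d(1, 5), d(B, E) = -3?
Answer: -2187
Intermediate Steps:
Y = 18 (Y = 15 - 1*(-3) = 15 + 3 = 18)
(Y*6)*(-21/1 - 6/(-8)) = (18*6)*(-21/1 - 6/(-8)) = 108*(-21*1 - 6*(-1/8)) = 108*(-21 + 3/4) = 108*(-81/4) = -2187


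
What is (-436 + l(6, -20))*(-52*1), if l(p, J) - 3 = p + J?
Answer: 23244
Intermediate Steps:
l(p, J) = 3 + J + p (l(p, J) = 3 + (p + J) = 3 + (J + p) = 3 + J + p)
(-436 + l(6, -20))*(-52*1) = (-436 + (3 - 20 + 6))*(-52*1) = (-436 - 11)*(-52) = -447*(-52) = 23244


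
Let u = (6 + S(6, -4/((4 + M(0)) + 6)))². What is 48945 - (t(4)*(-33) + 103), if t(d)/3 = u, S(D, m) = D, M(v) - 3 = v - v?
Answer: 63098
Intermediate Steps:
M(v) = 3 (M(v) = 3 + (v - v) = 3 + 0 = 3)
u = 144 (u = (6 + 6)² = 12² = 144)
t(d) = 432 (t(d) = 3*144 = 432)
48945 - (t(4)*(-33) + 103) = 48945 - (432*(-33) + 103) = 48945 - (-14256 + 103) = 48945 - 1*(-14153) = 48945 + 14153 = 63098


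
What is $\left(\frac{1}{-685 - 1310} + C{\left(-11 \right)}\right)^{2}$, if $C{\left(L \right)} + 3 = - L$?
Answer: $\frac{254689681}{3980025} \approx 63.992$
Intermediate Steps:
$C{\left(L \right)} = -3 - L$
$\left(\frac{1}{-685 - 1310} + C{\left(-11 \right)}\right)^{2} = \left(\frac{1}{-685 - 1310} - -8\right)^{2} = \left(\frac{1}{-1995} + \left(-3 + 11\right)\right)^{2} = \left(- \frac{1}{1995} + 8\right)^{2} = \left(\frac{15959}{1995}\right)^{2} = \frac{254689681}{3980025}$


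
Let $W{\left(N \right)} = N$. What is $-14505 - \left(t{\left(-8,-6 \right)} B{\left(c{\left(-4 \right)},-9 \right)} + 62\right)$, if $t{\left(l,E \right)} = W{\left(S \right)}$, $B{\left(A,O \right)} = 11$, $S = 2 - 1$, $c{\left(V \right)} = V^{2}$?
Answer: $-14578$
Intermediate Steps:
$S = 1$
$t{\left(l,E \right)} = 1$
$-14505 - \left(t{\left(-8,-6 \right)} B{\left(c{\left(-4 \right)},-9 \right)} + 62\right) = -14505 - \left(1 \cdot 11 + 62\right) = -14505 - \left(11 + 62\right) = -14505 - 73 = -14578$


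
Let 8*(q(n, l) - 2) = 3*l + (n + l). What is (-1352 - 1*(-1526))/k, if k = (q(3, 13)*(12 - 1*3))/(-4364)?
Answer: -2024896/213 ≈ -9506.5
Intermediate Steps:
q(n, l) = 2 + l/2 + n/8 (q(n, l) = 2 + (3*l + (n + l))/8 = 2 + (3*l + (l + n))/8 = 2 + (n + 4*l)/8 = 2 + (l/2 + n/8) = 2 + l/2 + n/8)
k = -639/34912 (k = ((2 + (½)*13 + (⅛)*3)*(12 - 1*3))/(-4364) = ((2 + 13/2 + 3/8)*(12 - 3))*(-1/4364) = ((71/8)*9)*(-1/4364) = (639/8)*(-1/4364) = -639/34912 ≈ -0.018303)
(-1352 - 1*(-1526))/k = (-1352 - 1*(-1526))/(-639/34912) = (-1352 + 1526)*(-34912/639) = 174*(-34912/639) = -2024896/213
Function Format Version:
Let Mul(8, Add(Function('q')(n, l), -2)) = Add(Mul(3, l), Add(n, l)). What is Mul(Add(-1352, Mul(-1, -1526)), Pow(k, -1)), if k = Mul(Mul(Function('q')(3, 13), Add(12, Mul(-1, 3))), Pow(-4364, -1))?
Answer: Rational(-2024896, 213) ≈ -9506.5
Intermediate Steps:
Function('q')(n, l) = Add(2, Mul(Rational(1, 2), l), Mul(Rational(1, 8), n)) (Function('q')(n, l) = Add(2, Mul(Rational(1, 8), Add(Mul(3, l), Add(n, l)))) = Add(2, Mul(Rational(1, 8), Add(Mul(3, l), Add(l, n)))) = Add(2, Mul(Rational(1, 8), Add(n, Mul(4, l)))) = Add(2, Add(Mul(Rational(1, 2), l), Mul(Rational(1, 8), n))) = Add(2, Mul(Rational(1, 2), l), Mul(Rational(1, 8), n)))
k = Rational(-639, 34912) (k = Mul(Mul(Add(2, Mul(Rational(1, 2), 13), Mul(Rational(1, 8), 3)), Add(12, Mul(-1, 3))), Pow(-4364, -1)) = Mul(Mul(Add(2, Rational(13, 2), Rational(3, 8)), Add(12, -3)), Rational(-1, 4364)) = Mul(Mul(Rational(71, 8), 9), Rational(-1, 4364)) = Mul(Rational(639, 8), Rational(-1, 4364)) = Rational(-639, 34912) ≈ -0.018303)
Mul(Add(-1352, Mul(-1, -1526)), Pow(k, -1)) = Mul(Add(-1352, Mul(-1, -1526)), Pow(Rational(-639, 34912), -1)) = Mul(Add(-1352, 1526), Rational(-34912, 639)) = Mul(174, Rational(-34912, 639)) = Rational(-2024896, 213)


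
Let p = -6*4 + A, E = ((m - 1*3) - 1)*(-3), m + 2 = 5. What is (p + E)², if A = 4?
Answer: 289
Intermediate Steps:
m = 3 (m = -2 + 5 = 3)
E = 3 (E = ((3 - 1*3) - 1)*(-3) = ((3 - 3) - 1)*(-3) = (0 - 1)*(-3) = -1*(-3) = 3)
p = -20 (p = -6*4 + 4 = -24 + 4 = -20)
(p + E)² = (-20 + 3)² = (-17)² = 289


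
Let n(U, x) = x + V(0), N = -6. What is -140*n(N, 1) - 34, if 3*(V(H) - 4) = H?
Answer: -734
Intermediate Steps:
V(H) = 4 + H/3
n(U, x) = 4 + x (n(U, x) = x + (4 + (⅓)*0) = x + (4 + 0) = x + 4 = 4 + x)
-140*n(N, 1) - 34 = -140*(4 + 1) - 34 = -140*5 - 34 = -700 - 34 = -734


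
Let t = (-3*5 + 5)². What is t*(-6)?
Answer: -600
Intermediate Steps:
t = 100 (t = (-15 + 5)² = (-10)² = 100)
t*(-6) = 100*(-6) = -600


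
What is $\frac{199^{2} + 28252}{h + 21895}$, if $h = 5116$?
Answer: $\frac{67853}{27011} \approx 2.5121$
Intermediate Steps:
$\frac{199^{2} + 28252}{h + 21895} = \frac{199^{2} + 28252}{5116 + 21895} = \frac{39601 + 28252}{27011} = 67853 \cdot \frac{1}{27011} = \frac{67853}{27011}$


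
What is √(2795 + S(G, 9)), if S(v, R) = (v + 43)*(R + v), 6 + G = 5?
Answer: √3131 ≈ 55.955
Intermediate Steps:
G = -1 (G = -6 + 5 = -1)
S(v, R) = (43 + v)*(R + v)
√(2795 + S(G, 9)) = √(2795 + ((-1)² + 43*9 + 43*(-1) + 9*(-1))) = √(2795 + (1 + 387 - 43 - 9)) = √(2795 + 336) = √3131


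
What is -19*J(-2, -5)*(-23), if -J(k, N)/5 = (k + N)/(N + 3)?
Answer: -15295/2 ≈ -7647.5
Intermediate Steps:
J(k, N) = -5*(N + k)/(3 + N) (J(k, N) = -5*(k + N)/(N + 3) = -5*(N + k)/(3 + N))
-19*J(-2, -5)*(-23) = -95*(-1*(-5) - 1*(-2))/(3 - 5)*(-23) = -95*(5 + 2)/(-2)*(-23) = -95*(-1)*7/2*(-23) = -19*(-35/2)*(-23) = (665/2)*(-23) = -15295/2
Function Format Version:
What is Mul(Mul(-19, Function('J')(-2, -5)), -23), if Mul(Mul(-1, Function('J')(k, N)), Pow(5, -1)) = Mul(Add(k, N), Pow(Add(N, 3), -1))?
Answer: Rational(-15295, 2) ≈ -7647.5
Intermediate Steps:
Function('J')(k, N) = Mul(-5, Pow(Add(3, N), -1), Add(N, k)) (Function('J')(k, N) = Mul(-5, Mul(Add(k, N), Pow(Add(N, 3), -1))) = Mul(-5, Mul(Add(N, k), Pow(Add(3, N), -1))) = Mul(-5, Mul(Pow(Add(3, N), -1), Add(N, k))) = Mul(-5, Pow(Add(3, N), -1), Add(N, k)))
Mul(Mul(-19, Function('J')(-2, -5)), -23) = Mul(Mul(-19, Mul(5, Pow(Add(3, -5), -1), Add(Mul(-1, -5), Mul(-1, -2)))), -23) = Mul(Mul(-19, Mul(5, Pow(-2, -1), Add(5, 2))), -23) = Mul(Mul(-19, Mul(5, Rational(-1, 2), 7)), -23) = Mul(Mul(-19, Rational(-35, 2)), -23) = Mul(Rational(665, 2), -23) = Rational(-15295, 2)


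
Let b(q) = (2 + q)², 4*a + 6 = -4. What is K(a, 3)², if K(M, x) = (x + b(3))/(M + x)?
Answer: 3136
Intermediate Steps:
a = -5/2 (a = -3/2 + (¼)*(-4) = -3/2 - 1 = -5/2 ≈ -2.5000)
K(M, x) = (25 + x)/(M + x) (K(M, x) = (x + (2 + 3)²)/(M + x) = (x + 5²)/(M + x) = (x + 25)/(M + x) = (25 + x)/(M + x))
K(a, 3)² = ((25 + 3)/(-5/2 + 3))² = (28/(½))² = (2*28)² = 56² = 3136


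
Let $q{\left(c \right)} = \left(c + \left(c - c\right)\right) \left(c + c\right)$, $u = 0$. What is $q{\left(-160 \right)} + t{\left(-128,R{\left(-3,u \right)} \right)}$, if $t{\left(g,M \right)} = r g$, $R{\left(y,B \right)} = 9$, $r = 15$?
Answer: $49280$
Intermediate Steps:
$q{\left(c \right)} = 2 c^{2}$ ($q{\left(c \right)} = \left(c + 0\right) 2 c = c 2 c = 2 c^{2}$)
$t{\left(g,M \right)} = 15 g$
$q{\left(-160 \right)} + t{\left(-128,R{\left(-3,u \right)} \right)} = 2 \left(-160\right)^{2} + 15 \left(-128\right) = 2 \cdot 25600 - 1920 = 51200 - 1920 = 49280$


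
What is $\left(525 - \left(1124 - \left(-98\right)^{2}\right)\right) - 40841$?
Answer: $-31836$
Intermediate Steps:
$\left(525 - \left(1124 - \left(-98\right)^{2}\right)\right) - 40841 = \left(525 - \left(1124 - 9604\right)\right) - 40841 = \left(525 - -8480\right) - 40841 = \left(525 + 8480\right) - 40841 = 9005 - 40841 = -31836$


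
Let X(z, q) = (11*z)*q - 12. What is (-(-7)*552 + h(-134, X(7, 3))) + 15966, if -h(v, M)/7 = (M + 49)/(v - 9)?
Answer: 2837566/143 ≈ 19843.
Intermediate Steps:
X(z, q) = -12 + 11*q*z (X(z, q) = 11*q*z - 12 = -12 + 11*q*z)
h(v, M) = -7*(49 + M)/(-9 + v) (h(v, M) = -7*(M + 49)/(v - 9) = -7*(49 + M)/(-9 + v))
(-(-7)*552 + h(-134, X(7, 3))) + 15966 = (-(-7)*552 + 7*(-49 - (-12 + 11*3*7))/(-9 - 134)) + 15966 = (-7*(-552) + 7*(-49 - (-12 + 231))/(-143)) + 15966 = (3864 + 7*(-1/143)*(-49 - 1*219)) + 15966 = (3864 + 7*(-1/143)*(-49 - 219)) + 15966 = (3864 + 7*(-1/143)*(-268)) + 15966 = (3864 + 1876/143) + 15966 = 554428/143 + 15966 = 2837566/143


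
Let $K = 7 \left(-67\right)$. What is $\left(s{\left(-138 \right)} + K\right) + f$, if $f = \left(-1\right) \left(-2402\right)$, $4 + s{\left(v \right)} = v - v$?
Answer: $1929$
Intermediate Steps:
$K = -469$
$s{\left(v \right)} = -4$ ($s{\left(v \right)} = -4 + \left(v - v\right) = -4 + 0 = -4$)
$f = 2402$
$\left(s{\left(-138 \right)} + K\right) + f = \left(-4 - 469\right) + 2402 = -473 + 2402 = 1929$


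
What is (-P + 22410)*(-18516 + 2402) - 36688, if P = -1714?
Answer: -388770824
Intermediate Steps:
(-P + 22410)*(-18516 + 2402) - 36688 = (-1*(-1714) + 22410)*(-18516 + 2402) - 36688 = (1714 + 22410)*(-16114) - 36688 = 24124*(-16114) - 36688 = -388734136 - 36688 = -388770824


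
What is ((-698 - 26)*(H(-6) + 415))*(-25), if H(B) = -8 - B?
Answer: 7475300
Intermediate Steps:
((-698 - 26)*(H(-6) + 415))*(-25) = ((-698 - 26)*((-8 - 1*(-6)) + 415))*(-25) = -724*((-8 + 6) + 415)*(-25) = -724*(-2 + 415)*(-25) = -724*413*(-25) = -299012*(-25) = 7475300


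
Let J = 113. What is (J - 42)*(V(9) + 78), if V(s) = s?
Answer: 6177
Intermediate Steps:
(J - 42)*(V(9) + 78) = (113 - 42)*(9 + 78) = 71*87 = 6177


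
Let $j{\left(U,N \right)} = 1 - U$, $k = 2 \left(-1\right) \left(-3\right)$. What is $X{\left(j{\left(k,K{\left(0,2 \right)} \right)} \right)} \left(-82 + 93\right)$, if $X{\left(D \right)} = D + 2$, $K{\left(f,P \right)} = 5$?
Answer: $-33$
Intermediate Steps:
$k = 6$ ($k = \left(-2\right) \left(-3\right) = 6$)
$X{\left(D \right)} = 2 + D$
$X{\left(j{\left(k,K{\left(0,2 \right)} \right)} \right)} \left(-82 + 93\right) = \left(2 + \left(1 - 6\right)\right) \left(-82 + 93\right) = \left(2 + \left(1 - 6\right)\right) 11 = \left(2 - 5\right) 11 = \left(-3\right) 11 = -33$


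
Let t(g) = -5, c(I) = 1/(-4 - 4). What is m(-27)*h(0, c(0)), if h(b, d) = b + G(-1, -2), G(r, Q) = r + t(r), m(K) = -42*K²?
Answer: 183708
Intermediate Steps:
c(I) = -⅛ (c(I) = 1/(-8) = -⅛)
G(r, Q) = -5 + r (G(r, Q) = r - 5 = -5 + r)
h(b, d) = -6 + b (h(b, d) = b + (-5 - 1) = b - 6 = -6 + b)
m(-27)*h(0, c(0)) = (-42*(-27)²)*(-6 + 0) = -42*729*(-6) = -30618*(-6) = 183708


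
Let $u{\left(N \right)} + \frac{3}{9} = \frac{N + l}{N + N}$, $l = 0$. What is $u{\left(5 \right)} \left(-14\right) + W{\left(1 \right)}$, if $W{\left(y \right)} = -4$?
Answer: $- \frac{19}{3} \approx -6.3333$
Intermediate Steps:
$u{\left(N \right)} = \frac{1}{6}$ ($u{\left(N \right)} = - \frac{1}{3} + \frac{N + 0}{N + N} = - \frac{1}{3} + \frac{N}{2 N} = - \frac{1}{3} + N \frac{1}{2 N} = - \frac{1}{3} + \frac{1}{2} = \frac{1}{6}$)
$u{\left(5 \right)} \left(-14\right) + W{\left(1 \right)} = \frac{1}{6} \left(-14\right) - 4 = - \frac{7}{3} - 4 = - \frac{19}{3}$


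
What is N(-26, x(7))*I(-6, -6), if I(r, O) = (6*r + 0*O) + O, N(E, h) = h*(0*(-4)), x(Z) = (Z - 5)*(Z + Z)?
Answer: 0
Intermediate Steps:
x(Z) = 2*Z*(-5 + Z) (x(Z) = (-5 + Z)*(2*Z) = 2*Z*(-5 + Z))
N(E, h) = 0 (N(E, h) = h*0 = 0)
I(r, O) = O + 6*r (I(r, O) = (6*r + 0) + O = 6*r + O = O + 6*r)
N(-26, x(7))*I(-6, -6) = 0*(-6 + 6*(-6)) = 0*(-6 - 36) = 0*(-42) = 0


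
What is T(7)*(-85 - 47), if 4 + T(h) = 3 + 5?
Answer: -528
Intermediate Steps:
T(h) = 4 (T(h) = -4 + (3 + 5) = -4 + 8 = 4)
T(7)*(-85 - 47) = 4*(-85 - 47) = 4*(-132) = -528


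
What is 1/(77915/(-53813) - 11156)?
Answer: -53813/600415743 ≈ -8.9626e-5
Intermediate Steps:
1/(77915/(-53813) - 11156) = 1/(77915*(-1/53813) - 11156) = 1/(-77915/53813 - 11156) = 1/(-600415743/53813) = -53813/600415743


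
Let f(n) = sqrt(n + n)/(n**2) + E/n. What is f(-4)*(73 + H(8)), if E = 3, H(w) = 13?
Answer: -129/2 + 43*I*sqrt(2)/4 ≈ -64.5 + 15.203*I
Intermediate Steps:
f(n) = 3/n + sqrt(2)/n**(3/2) (f(n) = sqrt(n + n)/(n**2) + 3/n = sqrt(2*n)/n**2 + 3/n = (sqrt(2)*sqrt(n))/n**2 + 3/n = sqrt(2)/n**(3/2) + 3/n = 3/n + sqrt(2)/n**(3/2))
f(-4)*(73 + H(8)) = (3/(-4) + sqrt(2)/(-4)**(3/2))*(73 + 13) = (3*(-1/4) + sqrt(2)*(I/8))*86 = (-3/4 + I*sqrt(2)/8)*86 = -129/2 + 43*I*sqrt(2)/4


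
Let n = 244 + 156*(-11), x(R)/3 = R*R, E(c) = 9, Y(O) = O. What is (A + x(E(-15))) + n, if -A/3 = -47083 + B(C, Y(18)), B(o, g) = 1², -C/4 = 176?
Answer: 140017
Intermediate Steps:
C = -704 (C = -4*176 = -704)
x(R) = 3*R² (x(R) = 3*(R*R) = 3*R²)
B(o, g) = 1
n = -1472 (n = 244 - 1716 = -1472)
A = 141246 (A = -3*(-47083 + 1) = -3*(-47082) = 141246)
(A + x(E(-15))) + n = (141246 + 3*9²) - 1472 = (141246 + 3*81) - 1472 = (141246 + 243) - 1472 = 141489 - 1472 = 140017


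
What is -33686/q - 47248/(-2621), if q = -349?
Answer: 104780558/914729 ≈ 114.55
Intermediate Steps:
-33686/q - 47248/(-2621) = -33686/(-349) - 47248/(-2621) = -33686*(-1/349) - 47248*(-1/2621) = 33686/349 + 47248/2621 = 104780558/914729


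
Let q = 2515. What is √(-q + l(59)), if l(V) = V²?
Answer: √966 ≈ 31.081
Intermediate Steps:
√(-q + l(59)) = √(-1*2515 + 59²) = √(-2515 + 3481) = √966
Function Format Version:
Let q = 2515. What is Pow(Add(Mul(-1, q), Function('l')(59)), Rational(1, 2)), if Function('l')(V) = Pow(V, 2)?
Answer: Pow(966, Rational(1, 2)) ≈ 31.081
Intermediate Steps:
Pow(Add(Mul(-1, q), Function('l')(59)), Rational(1, 2)) = Pow(Add(Mul(-1, 2515), Pow(59, 2)), Rational(1, 2)) = Pow(Add(-2515, 3481), Rational(1, 2)) = Pow(966, Rational(1, 2))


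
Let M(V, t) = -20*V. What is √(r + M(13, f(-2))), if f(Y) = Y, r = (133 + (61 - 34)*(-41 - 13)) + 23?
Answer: I*√1562 ≈ 39.522*I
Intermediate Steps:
r = -1302 (r = (133 + 27*(-54)) + 23 = (133 - 1458) + 23 = -1325 + 23 = -1302)
√(r + M(13, f(-2))) = √(-1302 - 20*13) = √(-1302 - 260) = √(-1562) = I*√1562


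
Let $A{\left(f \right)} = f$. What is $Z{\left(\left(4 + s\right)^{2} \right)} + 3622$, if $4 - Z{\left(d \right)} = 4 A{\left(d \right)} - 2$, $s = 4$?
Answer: $3372$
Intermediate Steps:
$Z{\left(d \right)} = 6 - 4 d$ ($Z{\left(d \right)} = 4 - \left(4 d - 2\right) = 4 - \left(-2 + 4 d\right) = 6 - 4 d$)
$Z{\left(\left(4 + s\right)^{2} \right)} + 3622 = \left(6 - 4 \left(4 + 4\right)^{2}\right) + 3622 = \left(6 - 4 \cdot 8^{2}\right) + 3622 = \left(6 - 256\right) + 3622 = -250 + 3622 = 3372$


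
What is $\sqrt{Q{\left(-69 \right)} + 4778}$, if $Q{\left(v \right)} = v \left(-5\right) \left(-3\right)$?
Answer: $\sqrt{3743} \approx 61.18$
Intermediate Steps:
$Q{\left(v \right)} = 15 v$ ($Q{\left(v \right)} = - 5 v \left(-3\right) = 15 v$)
$\sqrt{Q{\left(-69 \right)} + 4778} = \sqrt{15 \left(-69\right) + 4778} = \sqrt{-1035 + 4778} = \sqrt{3743}$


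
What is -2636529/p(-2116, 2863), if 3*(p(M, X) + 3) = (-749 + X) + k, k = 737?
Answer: -1129941/406 ≈ -2783.1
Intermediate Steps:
p(M, X) = -7 + X/3 (p(M, X) = -3 + ((-749 + X) + 737)/3 = -3 + (-12 + X)/3 = -3 + (-4 + X/3) = -7 + X/3)
-2636529/p(-2116, 2863) = -2636529/(-7 + (1/3)*2863) = -2636529/(-7 + 2863/3) = -2636529/2842/3 = -2636529*3/2842 = -1129941/406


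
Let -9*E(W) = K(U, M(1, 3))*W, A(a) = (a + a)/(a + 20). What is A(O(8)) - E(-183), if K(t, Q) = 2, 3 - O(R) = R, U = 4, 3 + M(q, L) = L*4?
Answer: -124/3 ≈ -41.333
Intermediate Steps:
M(q, L) = -3 + 4*L (M(q, L) = -3 + L*4 = -3 + 4*L)
O(R) = 3 - R
A(a) = 2*a/(20 + a) (A(a) = (2*a)/(20 + a) = 2*a/(20 + a))
E(W) = -2*W/9
A(O(8)) - E(-183) = 2*(3 - 1*8)/(20 + (3 - 1*8)) - (-2)*(-183)/9 = 2*(3 - 8)/(20 + (3 - 8)) - 1*122/3 = 2*(-5)/(20 - 5) - 122/3 = 2*(-5)/15 - 122/3 = 2*(-5)*(1/15) - 122/3 = -2/3 - 122/3 = -124/3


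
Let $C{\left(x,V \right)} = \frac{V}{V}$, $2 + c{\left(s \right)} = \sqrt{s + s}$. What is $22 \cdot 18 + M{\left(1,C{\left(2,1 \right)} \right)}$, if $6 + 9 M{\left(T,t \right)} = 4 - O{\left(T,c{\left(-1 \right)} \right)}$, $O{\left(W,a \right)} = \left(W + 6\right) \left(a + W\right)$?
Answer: $\frac{3569}{9} - \frac{7 i \sqrt{2}}{9} \approx 396.56 - 1.0999 i$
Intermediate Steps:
$c{\left(s \right)} = -2 + \sqrt{2} \sqrt{s}$ ($c{\left(s \right)} = -2 + \sqrt{s + s} = -2 + \sqrt{2 s} = -2 + \sqrt{2} \sqrt{s}$)
$O{\left(W,a \right)} = \left(6 + W\right) \left(W + a\right)$
$C{\left(x,V \right)} = 1$
$M{\left(T,t \right)} = \frac{10}{9} - \frac{2 T}{3} - \frac{T^{2}}{9} - \frac{2 i \sqrt{2}}{3} - \frac{T \left(-2 + i \sqrt{2}\right)}{9}$ ($M{\left(T,t \right)} = - \frac{2}{3} + \frac{4 - \left(T^{2} + 6 T + 6 \left(-2 + \sqrt{2} \sqrt{-1}\right) + T \left(-2 + \sqrt{2} \sqrt{-1}\right)\right)}{9} = - \frac{2}{3} + \frac{4 - \left(T^{2} + 6 T + 6 \left(-2 + \sqrt{2} i\right) + T \left(-2 + \sqrt{2} i\right)\right)}{9} = - \frac{2}{3} + \frac{4 - \left(T^{2} + 6 T + 6 \left(-2 + i \sqrt{2}\right) + T \left(-2 + i \sqrt{2}\right)\right)}{9} = - \frac{2}{3} + \frac{4 - \left(T^{2} + 6 T - \left(12 - 6 i \sqrt{2}\right) + T \left(-2 + i \sqrt{2}\right)\right)}{9} = - \frac{2}{3} + \frac{4 - \left(-12 + T^{2} + 6 T + T \left(-2 + i \sqrt{2}\right) + 6 i \sqrt{2}\right)}{9} = - \frac{2}{3} + \frac{16 - T^{2} - 6 T - T \left(-2 + i \sqrt{2}\right) - 6 i \sqrt{2}}{9} = - \frac{2}{3} - \left(- \frac{16}{9} + \frac{T^{2}}{9} + \frac{2 T}{3} + \frac{T \left(-2 + i \sqrt{2}\right)}{9} + \frac{2 i \sqrt{2}}{3}\right) = \frac{10}{9} - \frac{2 T}{3} - \frac{T^{2}}{9} - \frac{2 i \sqrt{2}}{3} - \frac{T \left(-2 + i \sqrt{2}\right)}{9}$)
$22 \cdot 18 + M{\left(1,C{\left(2,1 \right)} \right)} = 22 \cdot 18 - \left(- \frac{2}{3} + \frac{1}{9} + \frac{2 i \sqrt{2}}{3} + \frac{1}{9} i 1 \sqrt{2}\right) = 396 - \left(- \frac{5}{9} + \frac{7 i \sqrt{2}}{9}\right) = 396 + \left(\frac{5}{9} - \frac{7 i \sqrt{2}}{9}\right) = \frac{3569}{9} - \frac{7 i \sqrt{2}}{9}$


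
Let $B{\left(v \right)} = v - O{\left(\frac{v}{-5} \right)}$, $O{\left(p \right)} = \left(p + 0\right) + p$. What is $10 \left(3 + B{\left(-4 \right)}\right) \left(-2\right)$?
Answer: $52$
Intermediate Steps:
$O{\left(p \right)} = 2 p$ ($O{\left(p \right)} = p + p = 2 p$)
$B{\left(v \right)} = \frac{7 v}{5}$ ($B{\left(v \right)} = v - 2 \frac{v}{-5} = v - 2 v \left(- \frac{1}{5}\right) = v - 2 \left(- \frac{v}{5}\right) = v - - \frac{2 v}{5} = v + \frac{2 v}{5} = \frac{7 v}{5}$)
$10 \left(3 + B{\left(-4 \right)}\right) \left(-2\right) = 10 \left(3 + \frac{7}{5} \left(-4\right)\right) \left(-2\right) = 10 \left(3 - \frac{28}{5}\right) \left(-2\right) = 10 \left(- \frac{13}{5}\right) \left(-2\right) = \left(-26\right) \left(-2\right) = 52$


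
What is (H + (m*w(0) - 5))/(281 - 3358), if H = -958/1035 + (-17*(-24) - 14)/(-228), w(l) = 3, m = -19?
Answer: 2542829/121018410 ≈ 0.021012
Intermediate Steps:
H = -104369/39330 (H = -958*1/1035 + (408 - 14)*(-1/228) = -958/1035 + 394*(-1/228) = -958/1035 - 197/114 = -104369/39330 ≈ -2.6537)
(H + (m*w(0) - 5))/(281 - 3358) = (-104369/39330 + (-19*3 - 5))/(281 - 3358) = (-104369/39330 + (-57 - 5))/(-3077) = (-104369/39330 - 62)*(-1/3077) = -2542829/39330*(-1/3077) = 2542829/121018410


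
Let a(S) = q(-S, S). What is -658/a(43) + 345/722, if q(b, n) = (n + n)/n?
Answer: -237193/722 ≈ -328.52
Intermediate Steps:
q(b, n) = 2 (q(b, n) = (2*n)/n = 2)
a(S) = 2
-658/a(43) + 345/722 = -658/2 + 345/722 = -658*½ + 345*(1/722) = -329 + 345/722 = -237193/722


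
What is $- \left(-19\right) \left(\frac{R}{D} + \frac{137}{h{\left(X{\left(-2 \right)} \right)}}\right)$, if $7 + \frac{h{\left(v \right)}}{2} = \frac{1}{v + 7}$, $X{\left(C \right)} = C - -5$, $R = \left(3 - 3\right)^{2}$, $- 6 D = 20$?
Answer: $- \frac{13015}{69} \approx -188.62$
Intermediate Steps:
$D = - \frac{10}{3}$ ($D = \left(- \frac{1}{6}\right) 20 = - \frac{10}{3} \approx -3.3333$)
$R = 0$ ($R = 0^{2} = 0$)
$X{\left(C \right)} = 5 + C$ ($X{\left(C \right)} = C + 5 = 5 + C$)
$h{\left(v \right)} = -14 + \frac{2}{7 + v}$ ($h{\left(v \right)} = -14 + \frac{2}{v + 7} = -14 + \frac{2}{7 + v}$)
$- \left(-19\right) \left(\frac{R}{D} + \frac{137}{h{\left(X{\left(-2 \right)} \right)}}\right) = - \left(-19\right) \left(\frac{0}{- \frac{10}{3}} + \frac{137}{2 \frac{1}{7 + \left(5 - 2\right)} \left(-48 - 7 \left(5 - 2\right)\right)}\right) = - \left(-19\right) \left(0 \left(- \frac{3}{10}\right) + \frac{137}{2 \frac{1}{7 + 3} \left(-48 - 21\right)}\right) = - \left(-19\right) \left(0 + \frac{137}{2 \cdot \frac{1}{10} \left(-48 - 21\right)}\right) = - \left(-19\right) \left(0 + \frac{137}{2 \cdot \frac{1}{10} \left(-69\right)}\right) = - \left(-19\right) \left(0 + \frac{137}{- \frac{69}{5}}\right) = - \left(-19\right) \left(0 + 137 \left(- \frac{5}{69}\right)\right) = - \left(-19\right) \left(0 - \frac{685}{69}\right) = - \frac{\left(-19\right) \left(-685\right)}{69} = \left(-1\right) \frac{13015}{69} = - \frac{13015}{69}$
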